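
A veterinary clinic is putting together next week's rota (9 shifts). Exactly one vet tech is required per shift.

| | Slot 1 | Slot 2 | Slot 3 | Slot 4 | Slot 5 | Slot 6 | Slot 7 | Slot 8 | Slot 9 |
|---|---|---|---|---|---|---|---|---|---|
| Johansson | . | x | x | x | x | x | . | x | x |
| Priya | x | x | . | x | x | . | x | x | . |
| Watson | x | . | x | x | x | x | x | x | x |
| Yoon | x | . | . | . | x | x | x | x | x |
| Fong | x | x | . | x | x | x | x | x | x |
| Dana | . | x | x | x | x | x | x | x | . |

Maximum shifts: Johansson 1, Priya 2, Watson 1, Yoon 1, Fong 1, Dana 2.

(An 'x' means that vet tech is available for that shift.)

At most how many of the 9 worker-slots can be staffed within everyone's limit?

8

Total capacity across all vet techs is 1+2+1+1+1+2 = 8, and 9 slots are needed, so at most 8 can be filled.
An assignment achieving 8: Slot 1→Priya, Slot 2→Priya, Slot 3→Johansson, Slot 4→Fong, Slot 5→Dana, Slot 6→Yoon, Slot 7→Dana, Slot 9→Watson.
Loads: Johansson 1/1, Priya 2/2, Watson 1/1, Yoon 1/1, Fong 1/1, Dana 2/2.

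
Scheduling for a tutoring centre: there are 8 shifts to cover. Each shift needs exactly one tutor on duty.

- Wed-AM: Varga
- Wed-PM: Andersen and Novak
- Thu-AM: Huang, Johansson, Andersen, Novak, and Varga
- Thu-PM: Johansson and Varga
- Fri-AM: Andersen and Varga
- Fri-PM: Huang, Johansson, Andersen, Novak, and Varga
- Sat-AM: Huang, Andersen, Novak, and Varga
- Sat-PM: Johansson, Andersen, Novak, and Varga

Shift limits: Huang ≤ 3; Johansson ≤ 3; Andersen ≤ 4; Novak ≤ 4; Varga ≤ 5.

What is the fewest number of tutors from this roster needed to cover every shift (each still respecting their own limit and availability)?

2

8 slots to fill and no one can take more than 5, so at least ⌈8/5⌉ = 2 tutors are needed.
Andersen and Varga alone can cover everything: Wed-AM→Varga, Wed-PM→Andersen, Thu-AM→Andersen, Thu-PM→Varga, Fri-AM→Andersen, Fri-PM→Andersen, Sat-AM→Varga, Sat-PM→Varga.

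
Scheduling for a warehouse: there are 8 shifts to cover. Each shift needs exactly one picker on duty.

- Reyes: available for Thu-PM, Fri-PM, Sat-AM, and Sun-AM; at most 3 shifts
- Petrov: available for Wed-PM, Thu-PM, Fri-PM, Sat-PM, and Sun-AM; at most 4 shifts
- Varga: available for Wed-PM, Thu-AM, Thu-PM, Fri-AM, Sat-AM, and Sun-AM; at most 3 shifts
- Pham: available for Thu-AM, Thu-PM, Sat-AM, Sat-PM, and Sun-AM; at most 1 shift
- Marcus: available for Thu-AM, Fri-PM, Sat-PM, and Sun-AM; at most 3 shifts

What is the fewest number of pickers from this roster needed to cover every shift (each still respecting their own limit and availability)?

8 slots to fill and no one can take more than 4, so at least ⌈8/4⌉ = 2 pickers are needed.
Any 2 pickers together have capacity at most 4+3 = 7 < 8 slots, so 2 can never suffice.
Reyes, Petrov, and Varga alone can cover everything: Wed-PM→Petrov, Thu-AM→Varga, Thu-PM→Reyes, Fri-AM→Varga, Fri-PM→Reyes, Sat-AM→Reyes, Sat-PM→Petrov, Sun-AM→Petrov.

3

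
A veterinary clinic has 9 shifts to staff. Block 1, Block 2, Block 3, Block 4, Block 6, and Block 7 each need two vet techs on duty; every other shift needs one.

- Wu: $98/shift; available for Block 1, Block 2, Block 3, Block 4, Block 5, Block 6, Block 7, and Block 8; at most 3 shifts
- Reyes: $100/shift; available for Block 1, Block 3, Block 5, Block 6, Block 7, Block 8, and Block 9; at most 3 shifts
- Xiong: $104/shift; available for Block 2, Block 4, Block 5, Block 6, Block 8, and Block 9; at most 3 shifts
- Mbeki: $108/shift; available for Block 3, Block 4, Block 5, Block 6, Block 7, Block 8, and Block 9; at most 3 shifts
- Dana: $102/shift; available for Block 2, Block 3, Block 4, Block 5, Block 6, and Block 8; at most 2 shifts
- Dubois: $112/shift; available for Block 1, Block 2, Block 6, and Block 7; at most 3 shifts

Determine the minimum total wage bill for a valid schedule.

Picking the cheapest available vet tech for each shift independently would cost $1488, but that ignores the shift limits.
An optimal schedule: Block 1→Wu+Reyes, Block 2→Xiong+Dana, Block 3→Reyes+Mbeki, Block 4→Xiong+Mbeki, Block 5→Wu, Block 6→Xiong+Dana, Block 7→Mbeki+Dubois, Block 8→Wu, Block 9→Reyes.
Total: 98 + 100 + 104 + 102 + 100 + 108 + 104 + 108 + 98 + 104 + 102 + 108 + 112 + 98 + 100 = $1546.

$1546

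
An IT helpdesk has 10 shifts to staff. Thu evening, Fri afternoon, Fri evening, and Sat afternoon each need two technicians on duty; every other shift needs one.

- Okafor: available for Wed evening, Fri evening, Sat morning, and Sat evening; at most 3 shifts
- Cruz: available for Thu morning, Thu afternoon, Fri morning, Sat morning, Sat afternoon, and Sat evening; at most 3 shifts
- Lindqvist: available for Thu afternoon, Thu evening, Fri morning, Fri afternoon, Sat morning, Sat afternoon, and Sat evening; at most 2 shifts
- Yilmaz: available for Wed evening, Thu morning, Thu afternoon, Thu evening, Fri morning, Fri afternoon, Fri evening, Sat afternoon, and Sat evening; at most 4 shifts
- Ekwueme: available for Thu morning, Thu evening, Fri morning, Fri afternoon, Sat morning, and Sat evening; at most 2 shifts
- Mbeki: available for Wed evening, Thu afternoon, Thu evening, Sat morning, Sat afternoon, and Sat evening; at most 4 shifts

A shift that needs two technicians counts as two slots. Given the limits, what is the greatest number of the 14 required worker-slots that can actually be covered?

Total capacity across all technicians is 3+3+2+4+2+4 = 18, and 14 slots are needed, so at most 14 can be filled.
An assignment achieving 14: Wed evening→Okafor, Thu morning→Cruz, Thu afternoon→Cruz, Thu evening→Lindqvist+Yilmaz, Fri morning→Cruz, Fri afternoon→Lindqvist+Yilmaz, Fri evening→Okafor+Yilmaz, Sat morning→Okafor, Sat afternoon→Yilmaz+Mbeki, Sat evening→Ekwueme.
Loads: Okafor 3/3, Cruz 3/3, Lindqvist 2/2, Yilmaz 4/4, Ekwueme 1/2, Mbeki 1/4.

14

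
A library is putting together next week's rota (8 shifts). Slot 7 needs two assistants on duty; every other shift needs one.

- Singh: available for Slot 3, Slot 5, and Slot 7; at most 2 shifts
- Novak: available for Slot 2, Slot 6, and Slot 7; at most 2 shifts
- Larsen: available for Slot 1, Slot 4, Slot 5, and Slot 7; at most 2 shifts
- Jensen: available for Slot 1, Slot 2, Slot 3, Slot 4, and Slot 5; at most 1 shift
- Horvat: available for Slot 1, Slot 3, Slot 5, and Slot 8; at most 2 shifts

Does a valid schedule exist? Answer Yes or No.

Slot 6 can only be covered by Novak, so that assignment is forced.
Slot 8 can only be covered by Horvat, so that assignment is forced.
One valid schedule: Slot 1→Jensen, Slot 2→Novak, Slot 3→Singh, Slot 4→Larsen, Slot 5→Horvat, Slot 6→Novak, Slot 7→Singh+Larsen, Slot 8→Horvat.
Loads: Singh 2/2, Novak 2/2, Larsen 2/2, Jensen 1/1, Horvat 2/2 — all within limits.

Yes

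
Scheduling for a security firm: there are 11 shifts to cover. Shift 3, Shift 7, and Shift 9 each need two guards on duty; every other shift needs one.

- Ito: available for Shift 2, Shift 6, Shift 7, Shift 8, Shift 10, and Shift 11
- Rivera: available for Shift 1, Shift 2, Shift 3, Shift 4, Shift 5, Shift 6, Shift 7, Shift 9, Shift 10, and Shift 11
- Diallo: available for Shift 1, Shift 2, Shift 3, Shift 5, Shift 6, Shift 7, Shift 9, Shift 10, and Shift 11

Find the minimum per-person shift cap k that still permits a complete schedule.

With 3 guards and 14 worker-slots to fill, someone must work at least ⌈14/3⌉ = 5 shifts, so k ≥ 5.
k = 5 works: Shift 1→Rivera, Shift 2→Ito, Shift 3→Rivera+Diallo, Shift 4→Rivera, Shift 5→Rivera, Shift 6→Ito, Shift 7→Ito+Diallo, Shift 8→Ito, Shift 9→Rivera+Diallo, Shift 10→Ito, Shift 11→Diallo.
Loads: Ito 5, Rivera 5, Diallo 4 — all ≤ 5.

5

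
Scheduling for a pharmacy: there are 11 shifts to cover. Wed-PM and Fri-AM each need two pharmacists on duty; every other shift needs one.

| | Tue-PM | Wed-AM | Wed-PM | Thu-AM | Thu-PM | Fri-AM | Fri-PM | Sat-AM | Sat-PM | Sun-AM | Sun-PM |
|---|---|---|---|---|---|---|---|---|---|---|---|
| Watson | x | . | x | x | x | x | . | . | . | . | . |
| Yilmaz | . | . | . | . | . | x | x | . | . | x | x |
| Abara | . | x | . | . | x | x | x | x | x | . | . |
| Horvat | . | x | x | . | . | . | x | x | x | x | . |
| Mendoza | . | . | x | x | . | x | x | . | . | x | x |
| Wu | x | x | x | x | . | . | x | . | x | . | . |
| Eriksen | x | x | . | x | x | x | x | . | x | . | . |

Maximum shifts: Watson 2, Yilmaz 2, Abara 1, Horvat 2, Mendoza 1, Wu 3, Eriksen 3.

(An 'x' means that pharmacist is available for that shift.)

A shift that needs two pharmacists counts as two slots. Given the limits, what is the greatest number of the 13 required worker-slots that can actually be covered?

13

Total capacity across all pharmacists is 2+2+1+2+1+3+3 = 14, and 13 slots are needed, so at most 13 can be filled.
An assignment achieving 13: Tue-PM→Watson, Wed-AM→Horvat, Wed-PM→Horvat+Wu, Thu-AM→Wu, Thu-PM→Watson, Fri-AM→Mendoza+Eriksen, Fri-PM→Eriksen, Sat-AM→Abara, Sat-PM→Wu, Sun-AM→Yilmaz, Sun-PM→Yilmaz.
Loads: Watson 2/2, Yilmaz 2/2, Abara 1/1, Horvat 2/2, Mendoza 1/1, Wu 3/3, Eriksen 2/3.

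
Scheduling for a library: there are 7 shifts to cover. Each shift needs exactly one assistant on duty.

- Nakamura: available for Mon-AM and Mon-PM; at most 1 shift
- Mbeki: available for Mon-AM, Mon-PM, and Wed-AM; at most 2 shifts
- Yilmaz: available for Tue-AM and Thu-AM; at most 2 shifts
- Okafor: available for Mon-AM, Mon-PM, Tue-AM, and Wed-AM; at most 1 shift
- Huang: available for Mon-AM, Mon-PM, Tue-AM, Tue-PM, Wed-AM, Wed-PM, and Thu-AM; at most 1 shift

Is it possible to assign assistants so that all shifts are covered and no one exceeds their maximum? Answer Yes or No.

Total capacity is 7 and 7 slots are needed, so capacity alone doesn't rule it out.
Shifts {Tue-PM, Wed-PM} need 2 worker-slots in total, but the assistants available for any of those shifts (Huang) can supply at most 1 among them. So no valid schedule exists.

No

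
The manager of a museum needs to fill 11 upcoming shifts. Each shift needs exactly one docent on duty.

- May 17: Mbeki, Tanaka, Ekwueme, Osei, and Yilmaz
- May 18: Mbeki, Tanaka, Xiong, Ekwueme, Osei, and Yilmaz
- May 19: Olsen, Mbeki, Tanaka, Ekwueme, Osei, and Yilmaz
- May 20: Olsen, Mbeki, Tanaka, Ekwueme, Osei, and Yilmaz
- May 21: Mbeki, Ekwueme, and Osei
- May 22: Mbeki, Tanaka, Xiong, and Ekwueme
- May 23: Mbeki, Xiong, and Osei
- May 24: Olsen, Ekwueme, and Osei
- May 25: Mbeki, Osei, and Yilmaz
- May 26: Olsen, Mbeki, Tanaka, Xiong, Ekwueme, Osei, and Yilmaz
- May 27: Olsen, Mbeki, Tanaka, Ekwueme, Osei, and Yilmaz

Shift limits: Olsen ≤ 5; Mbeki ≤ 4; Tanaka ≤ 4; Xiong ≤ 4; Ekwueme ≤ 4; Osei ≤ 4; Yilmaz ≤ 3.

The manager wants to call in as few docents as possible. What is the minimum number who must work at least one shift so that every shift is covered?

3

11 slots to fill and no one can take more than 5, so at least ⌈11/5⌉ = 3 docents are needed.
Olsen, Mbeki, and Tanaka alone can cover everything: May 17→Mbeki, May 18→Tanaka, May 19→Olsen, May 20→Olsen, May 21→Mbeki, May 22→Tanaka, May 23→Mbeki, May 24→Olsen, May 25→Mbeki, May 26→Olsen, May 27→Olsen.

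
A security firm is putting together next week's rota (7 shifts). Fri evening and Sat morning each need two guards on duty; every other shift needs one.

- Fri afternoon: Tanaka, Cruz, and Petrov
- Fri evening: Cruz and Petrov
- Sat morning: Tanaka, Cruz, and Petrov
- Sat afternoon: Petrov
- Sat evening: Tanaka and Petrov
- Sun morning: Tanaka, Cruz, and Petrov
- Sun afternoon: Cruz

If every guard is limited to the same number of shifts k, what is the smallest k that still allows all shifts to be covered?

3

With 3 guards and 9 worker-slots to fill, someone must work at least ⌈9/3⌉ = 3 shifts, so k ≥ 3.
k = 3 works: Fri afternoon→Tanaka, Fri evening→Cruz+Petrov, Sat morning→Tanaka+Cruz, Sat afternoon→Petrov, Sat evening→Tanaka, Sun morning→Petrov, Sun afternoon→Cruz.
Loads: Tanaka 3, Cruz 3, Petrov 3 — all ≤ 3.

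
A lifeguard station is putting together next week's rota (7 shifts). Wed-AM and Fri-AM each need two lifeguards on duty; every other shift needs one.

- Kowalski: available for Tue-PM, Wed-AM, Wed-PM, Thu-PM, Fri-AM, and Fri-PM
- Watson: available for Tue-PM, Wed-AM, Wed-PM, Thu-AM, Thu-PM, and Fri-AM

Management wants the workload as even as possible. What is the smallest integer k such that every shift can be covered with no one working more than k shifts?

With 2 lifeguards and 9 worker-slots to fill, someone must work at least ⌈9/2⌉ = 5 shifts, so k ≥ 5.
k = 5 works: Tue-PM→Kowalski, Wed-AM→Kowalski+Watson, Wed-PM→Kowalski, Thu-AM→Watson, Thu-PM→Watson, Fri-AM→Kowalski+Watson, Fri-PM→Kowalski.
Loads: Kowalski 5, Watson 4 — all ≤ 5.

5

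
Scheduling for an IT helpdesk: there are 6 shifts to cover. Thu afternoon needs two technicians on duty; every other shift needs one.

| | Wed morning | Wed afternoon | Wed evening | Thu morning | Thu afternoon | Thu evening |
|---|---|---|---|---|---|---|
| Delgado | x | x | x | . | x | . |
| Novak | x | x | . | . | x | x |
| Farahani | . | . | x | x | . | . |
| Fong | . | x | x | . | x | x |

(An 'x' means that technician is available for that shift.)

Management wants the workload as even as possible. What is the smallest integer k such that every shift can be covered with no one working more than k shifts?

With 4 technicians and 7 worker-slots to fill, someone must work at least ⌈7/4⌉ = 2 shifts, so k ≥ 2.
k = 2 works: Wed morning→Delgado, Wed afternoon→Delgado, Wed evening→Farahani, Thu morning→Farahani, Thu afternoon→Novak+Fong, Thu evening→Novak.
Loads: Delgado 2, Novak 2, Farahani 2, Fong 1 — all ≤ 2.

2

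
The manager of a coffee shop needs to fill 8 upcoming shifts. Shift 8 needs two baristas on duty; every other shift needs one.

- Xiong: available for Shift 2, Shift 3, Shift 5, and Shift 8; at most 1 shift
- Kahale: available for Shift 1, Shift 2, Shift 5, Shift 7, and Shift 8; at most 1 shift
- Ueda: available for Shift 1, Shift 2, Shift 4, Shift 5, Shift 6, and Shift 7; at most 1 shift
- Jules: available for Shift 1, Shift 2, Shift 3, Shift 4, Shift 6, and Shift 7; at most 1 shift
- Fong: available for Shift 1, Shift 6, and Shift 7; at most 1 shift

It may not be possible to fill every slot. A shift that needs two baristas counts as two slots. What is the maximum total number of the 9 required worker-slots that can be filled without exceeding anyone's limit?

Total capacity across all baristas is 1+1+1+1+1 = 5, and 9 slots are needed, so at most 5 can be filled.
An assignment achieving 5: Shift 1→Fong, Shift 3→Xiong, Shift 4→Ueda, Shift 6→Jules, Shift 8→Kahale.
Loads: Xiong 1/1, Kahale 1/1, Ueda 1/1, Jules 1/1, Fong 1/1.

5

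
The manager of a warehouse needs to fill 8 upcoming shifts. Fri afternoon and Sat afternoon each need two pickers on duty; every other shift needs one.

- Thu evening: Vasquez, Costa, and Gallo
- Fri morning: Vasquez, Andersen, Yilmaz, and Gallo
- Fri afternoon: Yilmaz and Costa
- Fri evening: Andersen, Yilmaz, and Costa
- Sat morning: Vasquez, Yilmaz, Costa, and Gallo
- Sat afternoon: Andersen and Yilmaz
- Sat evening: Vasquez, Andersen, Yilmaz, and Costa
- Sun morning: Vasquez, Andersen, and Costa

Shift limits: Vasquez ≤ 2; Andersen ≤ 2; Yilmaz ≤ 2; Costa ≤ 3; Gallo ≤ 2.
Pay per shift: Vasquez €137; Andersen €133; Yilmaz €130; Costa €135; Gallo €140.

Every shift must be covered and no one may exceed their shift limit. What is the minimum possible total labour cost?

€1345

Fri afternoon can only be covered by Yilmaz and Costa, so that assignment is forced.
Sat afternoon can only be covered by Andersen and Yilmaz, so that assignment is forced.
Picking the cheapest available picker for each shift independently would cost €1316, but that ignores the shift limits.
An optimal schedule: Thu evening→Vasquez, Fri morning→Gallo, Fri afternoon→Yilmaz+Costa, Fri evening→Andersen, Sat morning→Costa, Sat afternoon→Andersen+Yilmaz, Sat evening→Costa, Sun morning→Vasquez.
Total: 137 + 140 + 130 + 135 + 133 + 135 + 133 + 130 + 135 + 137 = €1345.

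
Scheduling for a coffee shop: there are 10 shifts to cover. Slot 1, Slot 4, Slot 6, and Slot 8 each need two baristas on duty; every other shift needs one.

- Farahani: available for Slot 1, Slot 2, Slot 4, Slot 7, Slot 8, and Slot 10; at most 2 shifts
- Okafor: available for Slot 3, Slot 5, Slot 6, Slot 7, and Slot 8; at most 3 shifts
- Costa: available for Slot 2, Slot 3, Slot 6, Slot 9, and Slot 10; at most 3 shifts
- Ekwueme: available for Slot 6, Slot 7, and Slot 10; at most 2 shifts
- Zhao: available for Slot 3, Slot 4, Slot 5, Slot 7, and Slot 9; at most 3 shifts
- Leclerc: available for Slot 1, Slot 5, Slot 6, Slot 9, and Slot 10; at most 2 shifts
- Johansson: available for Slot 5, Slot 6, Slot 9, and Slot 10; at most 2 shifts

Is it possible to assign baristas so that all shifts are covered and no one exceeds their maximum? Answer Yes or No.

No

Total capacity is 17 and 14 slots are needed, so capacity alone doesn't rule it out.
Shifts {Slot 1, Slot 4, Slot 8} need 6 worker-slots in total, but the baristas available for any of those shifts (Farahani, Okafor, Zhao, and Leclerc) can supply at most 5 among them. So no valid schedule exists.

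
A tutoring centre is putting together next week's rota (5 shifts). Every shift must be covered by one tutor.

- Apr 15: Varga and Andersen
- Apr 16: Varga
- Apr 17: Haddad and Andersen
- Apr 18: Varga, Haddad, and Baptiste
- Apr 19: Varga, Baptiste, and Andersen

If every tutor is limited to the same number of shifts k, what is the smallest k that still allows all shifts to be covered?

With 4 tutors and 5 worker-slots to fill, someone must work at least ⌈5/4⌉ = 2 shifts, so k ≥ 2.
k = 2 works: Apr 15→Varga, Apr 16→Varga, Apr 17→Haddad, Apr 18→Haddad, Apr 19→Baptiste.
Loads: Varga 2, Haddad 2, Baptiste 1, Andersen 0 — all ≤ 2.

2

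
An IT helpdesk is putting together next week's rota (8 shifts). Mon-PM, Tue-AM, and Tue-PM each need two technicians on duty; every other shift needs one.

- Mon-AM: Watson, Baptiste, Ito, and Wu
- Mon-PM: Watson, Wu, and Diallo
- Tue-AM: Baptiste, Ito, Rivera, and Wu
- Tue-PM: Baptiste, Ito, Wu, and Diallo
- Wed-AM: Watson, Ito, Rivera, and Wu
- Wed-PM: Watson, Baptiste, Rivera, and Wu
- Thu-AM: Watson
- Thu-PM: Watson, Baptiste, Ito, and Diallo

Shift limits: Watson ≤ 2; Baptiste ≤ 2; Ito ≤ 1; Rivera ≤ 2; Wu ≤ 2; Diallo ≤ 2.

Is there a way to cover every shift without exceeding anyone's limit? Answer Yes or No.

Thu-AM can only be covered by Watson, so that assignment is forced.
One valid schedule: Mon-AM→Baptiste, Mon-PM→Watson+Wu, Tue-AM→Baptiste+Rivera, Tue-PM→Wu+Diallo, Wed-AM→Ito, Wed-PM→Rivera, Thu-AM→Watson, Thu-PM→Diallo.
Loads: Watson 2/2, Baptiste 2/2, Ito 1/1, Rivera 2/2, Wu 2/2, Diallo 2/2 — all within limits.

Yes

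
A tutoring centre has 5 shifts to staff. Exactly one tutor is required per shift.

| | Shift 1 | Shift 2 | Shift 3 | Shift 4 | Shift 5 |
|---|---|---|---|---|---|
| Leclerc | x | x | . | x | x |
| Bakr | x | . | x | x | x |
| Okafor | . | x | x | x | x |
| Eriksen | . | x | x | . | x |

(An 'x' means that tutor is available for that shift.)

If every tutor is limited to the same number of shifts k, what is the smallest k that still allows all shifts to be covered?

With 4 tutors and 5 worker-slots to fill, someone must work at least ⌈5/4⌉ = 2 shifts, so k ≥ 2.
k = 2 works: Shift 1→Leclerc, Shift 2→Leclerc, Shift 3→Bakr, Shift 4→Bakr, Shift 5→Okafor.
Loads: Leclerc 2, Bakr 2, Okafor 1, Eriksen 0 — all ≤ 2.

2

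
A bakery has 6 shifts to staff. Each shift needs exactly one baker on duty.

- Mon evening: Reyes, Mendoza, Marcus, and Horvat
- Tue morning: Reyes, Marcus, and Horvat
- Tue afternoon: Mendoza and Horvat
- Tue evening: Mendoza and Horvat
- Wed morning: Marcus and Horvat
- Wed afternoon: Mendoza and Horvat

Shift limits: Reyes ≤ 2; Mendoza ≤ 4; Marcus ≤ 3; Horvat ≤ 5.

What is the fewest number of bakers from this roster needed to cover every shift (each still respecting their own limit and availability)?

2

6 slots to fill and no one can take more than 5, so at least ⌈6/5⌉ = 2 bakers are needed.
Reyes and Horvat alone can cover everything: Mon evening→Reyes, Tue morning→Reyes, Tue afternoon→Horvat, Tue evening→Horvat, Wed morning→Horvat, Wed afternoon→Horvat.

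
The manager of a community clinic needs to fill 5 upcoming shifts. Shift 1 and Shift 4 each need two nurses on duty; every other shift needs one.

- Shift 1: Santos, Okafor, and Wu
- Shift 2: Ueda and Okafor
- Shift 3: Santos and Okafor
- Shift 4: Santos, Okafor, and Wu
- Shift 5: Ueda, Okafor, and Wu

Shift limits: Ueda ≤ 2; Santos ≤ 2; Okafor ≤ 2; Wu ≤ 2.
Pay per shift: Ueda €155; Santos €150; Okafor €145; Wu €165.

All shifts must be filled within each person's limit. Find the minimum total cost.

Picking the cheapest available nurse for each shift independently would cost €1025, but that ignores the shift limits.
An optimal schedule: Shift 1→Santos+Okafor, Shift 2→Ueda, Shift 3→Santos, Shift 4→Okafor+Wu, Shift 5→Ueda.
Total: 150 + 145 + 155 + 150 + 145 + 165 + 155 = €1065.

€1065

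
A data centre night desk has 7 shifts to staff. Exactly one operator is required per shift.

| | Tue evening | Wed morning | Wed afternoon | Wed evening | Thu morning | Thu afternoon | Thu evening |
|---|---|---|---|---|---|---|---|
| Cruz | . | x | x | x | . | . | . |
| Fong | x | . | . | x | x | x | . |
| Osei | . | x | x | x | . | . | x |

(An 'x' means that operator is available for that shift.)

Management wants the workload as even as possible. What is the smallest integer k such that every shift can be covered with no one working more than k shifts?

3

With 3 operators and 7 worker-slots to fill, someone must work at least ⌈7/3⌉ = 3 shifts, so k ≥ 3.
k = 3 works: Tue evening→Fong, Wed morning→Cruz, Wed afternoon→Cruz, Wed evening→Cruz, Thu morning→Fong, Thu afternoon→Fong, Thu evening→Osei.
Loads: Cruz 3, Fong 3, Osei 1 — all ≤ 3.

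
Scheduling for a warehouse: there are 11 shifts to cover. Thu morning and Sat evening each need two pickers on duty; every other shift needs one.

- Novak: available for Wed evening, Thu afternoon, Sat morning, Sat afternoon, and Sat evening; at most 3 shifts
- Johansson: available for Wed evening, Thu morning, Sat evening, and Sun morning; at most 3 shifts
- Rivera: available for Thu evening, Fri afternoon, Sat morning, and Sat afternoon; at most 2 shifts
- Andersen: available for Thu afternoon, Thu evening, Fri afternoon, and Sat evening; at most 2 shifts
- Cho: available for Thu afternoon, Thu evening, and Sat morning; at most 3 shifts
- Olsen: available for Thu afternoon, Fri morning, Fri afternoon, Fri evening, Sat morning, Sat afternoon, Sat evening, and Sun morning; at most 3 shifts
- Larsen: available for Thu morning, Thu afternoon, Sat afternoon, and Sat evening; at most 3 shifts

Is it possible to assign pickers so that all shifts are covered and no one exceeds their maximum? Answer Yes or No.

Thu morning can only be covered by Johansson and Larsen, so that assignment is forced.
Fri morning can only be covered by Olsen, so that assignment is forced.
Fri evening can only be covered by Olsen, so that assignment is forced.
One valid schedule: Wed evening→Novak, Thu morning→Johansson+Larsen, Thu afternoon→Andersen, Thu evening→Rivera, Fri morning→Olsen, Fri afternoon→Rivera, Fri evening→Olsen, Sat morning→Novak, Sat afternoon→Novak, Sat evening→Johansson+Andersen, Sun morning→Johansson.
Loads: Novak 3/3, Johansson 3/3, Rivera 2/2, Andersen 2/2, Cho 0/3, Olsen 2/3, Larsen 1/3 — all within limits.

Yes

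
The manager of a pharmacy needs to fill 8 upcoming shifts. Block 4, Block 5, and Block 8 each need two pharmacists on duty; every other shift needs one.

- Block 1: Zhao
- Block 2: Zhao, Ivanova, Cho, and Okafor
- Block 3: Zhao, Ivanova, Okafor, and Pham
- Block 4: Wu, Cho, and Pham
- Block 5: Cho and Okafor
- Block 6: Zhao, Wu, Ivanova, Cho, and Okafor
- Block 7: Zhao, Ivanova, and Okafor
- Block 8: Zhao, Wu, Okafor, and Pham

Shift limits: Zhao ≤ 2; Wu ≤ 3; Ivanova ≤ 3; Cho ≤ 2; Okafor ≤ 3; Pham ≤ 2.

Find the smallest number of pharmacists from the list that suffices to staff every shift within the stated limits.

11 slots to fill and no one can take more than 3, so at least ⌈11/3⌉ = 4 pharmacists are needed.
No set of 4 pharmacists can cover every shift (each such set leaves at least one shift with no one available or exceeds a cap).
Zhao, Wu, Ivanova, Cho, and Okafor alone can cover everything: Block 1→Zhao, Block 2→Ivanova, Block 3→Zhao, Block 4→Wu+Cho, Block 5→Cho+Okafor, Block 6→Wu, Block 7→Ivanova, Block 8→Wu+Okafor.

5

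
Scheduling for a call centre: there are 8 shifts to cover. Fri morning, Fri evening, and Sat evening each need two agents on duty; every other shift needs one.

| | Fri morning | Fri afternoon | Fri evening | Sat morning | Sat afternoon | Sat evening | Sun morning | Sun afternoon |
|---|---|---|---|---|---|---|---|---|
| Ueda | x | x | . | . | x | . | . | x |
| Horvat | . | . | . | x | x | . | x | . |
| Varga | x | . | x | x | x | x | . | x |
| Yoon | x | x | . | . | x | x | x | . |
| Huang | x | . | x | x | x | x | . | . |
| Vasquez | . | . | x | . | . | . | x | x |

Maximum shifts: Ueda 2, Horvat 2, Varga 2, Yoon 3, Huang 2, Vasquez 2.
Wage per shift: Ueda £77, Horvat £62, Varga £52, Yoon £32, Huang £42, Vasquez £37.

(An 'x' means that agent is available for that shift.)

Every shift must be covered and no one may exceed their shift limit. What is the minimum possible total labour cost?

Picking the cheapest available agent for each shift independently would cost £402, but that ignores the shift limits.
An optimal schedule: Fri morning→Yoon+Varga, Fri afternoon→Yoon, Fri evening→Vasquez+Huang, Sat morning→Huang, Sat afternoon→Horvat, Sat evening→Yoon+Varga, Sun morning→Horvat, Sun afternoon→Vasquez.
Total: 32 + 52 + 32 + 37 + 42 + 42 + 62 + 32 + 52 + 62 + 37 = £482.

£482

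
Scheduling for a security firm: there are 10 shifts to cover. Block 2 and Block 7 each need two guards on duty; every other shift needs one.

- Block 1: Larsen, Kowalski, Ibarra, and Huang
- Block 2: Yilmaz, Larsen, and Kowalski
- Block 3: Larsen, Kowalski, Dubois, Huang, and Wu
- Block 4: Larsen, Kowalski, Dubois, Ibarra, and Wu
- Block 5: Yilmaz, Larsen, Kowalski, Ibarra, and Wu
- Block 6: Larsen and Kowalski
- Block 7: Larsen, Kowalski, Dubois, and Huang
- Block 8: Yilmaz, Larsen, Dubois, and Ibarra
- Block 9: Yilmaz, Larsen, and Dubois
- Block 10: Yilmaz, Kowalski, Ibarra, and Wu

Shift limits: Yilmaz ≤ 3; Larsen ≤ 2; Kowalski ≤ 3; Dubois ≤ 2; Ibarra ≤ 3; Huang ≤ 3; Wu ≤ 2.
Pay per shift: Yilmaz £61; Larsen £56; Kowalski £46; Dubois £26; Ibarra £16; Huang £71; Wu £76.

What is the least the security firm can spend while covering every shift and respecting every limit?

£472

Picking the cheapest available guard for each shift independently would cost £352, but that ignores the shift limits.
An optimal schedule: Block 1→Ibarra, Block 2→Kowalski+Larsen, Block 3→Dubois, Block 4→Ibarra, Block 5→Yilmaz, Block 6→Kowalski, Block 7→Kowalski+Larsen, Block 8→Ibarra, Block 9→Dubois, Block 10→Yilmaz.
Total: 16 + 46 + 56 + 26 + 16 + 61 + 46 + 46 + 56 + 16 + 26 + 61 = £472.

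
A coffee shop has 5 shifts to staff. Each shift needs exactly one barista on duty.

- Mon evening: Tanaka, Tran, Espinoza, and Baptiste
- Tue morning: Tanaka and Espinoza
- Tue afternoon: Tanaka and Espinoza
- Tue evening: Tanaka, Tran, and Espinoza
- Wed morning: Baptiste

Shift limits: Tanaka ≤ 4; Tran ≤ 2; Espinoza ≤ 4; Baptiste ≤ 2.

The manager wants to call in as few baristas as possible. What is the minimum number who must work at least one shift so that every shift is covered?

2

5 slots to fill and no one can take more than 4, so at least ⌈5/4⌉ = 2 baristas are needed.
Tanaka and Baptiste alone can cover everything: Mon evening→Tanaka, Tue morning→Tanaka, Tue afternoon→Tanaka, Tue evening→Tanaka, Wed morning→Baptiste.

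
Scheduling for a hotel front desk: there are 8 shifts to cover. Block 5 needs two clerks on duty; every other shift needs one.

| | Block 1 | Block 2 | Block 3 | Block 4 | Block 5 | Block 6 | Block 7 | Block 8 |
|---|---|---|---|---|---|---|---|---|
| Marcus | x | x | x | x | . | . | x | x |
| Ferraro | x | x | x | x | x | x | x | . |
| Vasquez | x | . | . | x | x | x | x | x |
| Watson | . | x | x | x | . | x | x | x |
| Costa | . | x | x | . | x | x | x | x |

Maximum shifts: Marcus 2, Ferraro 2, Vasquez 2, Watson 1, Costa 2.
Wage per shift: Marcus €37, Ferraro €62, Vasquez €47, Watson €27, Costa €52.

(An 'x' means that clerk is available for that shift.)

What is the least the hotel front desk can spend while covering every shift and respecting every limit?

€423

Picking the cheapest available clerk for each shift independently would cost €298, but that ignores the shift limits.
An optimal schedule: Block 1→Marcus, Block 2→Marcus, Block 3→Ferraro, Block 4→Vasquez, Block 5→Ferraro+Vasquez, Block 6→Watson, Block 7→Costa, Block 8→Costa.
Total: 37 + 37 + 62 + 47 + 62 + 47 + 27 + 52 + 52 = €423.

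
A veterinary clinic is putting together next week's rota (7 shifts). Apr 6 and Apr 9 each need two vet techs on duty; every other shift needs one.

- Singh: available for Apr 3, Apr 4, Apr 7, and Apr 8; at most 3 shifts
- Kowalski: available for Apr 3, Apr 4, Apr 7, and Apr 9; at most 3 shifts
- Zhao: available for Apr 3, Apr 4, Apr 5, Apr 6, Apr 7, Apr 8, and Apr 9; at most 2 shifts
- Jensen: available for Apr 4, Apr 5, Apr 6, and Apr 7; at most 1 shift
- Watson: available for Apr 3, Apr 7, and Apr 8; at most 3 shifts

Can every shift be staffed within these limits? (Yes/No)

No

Total capacity is 12 and 9 slots are needed, so capacity alone doesn't rule it out.
Shifts {Apr 5, Apr 6, Apr 9} need 5 worker-slots in total, but the vet techs available for any of those shifts (Kowalski, Zhao, and Jensen) can supply at most 4 among them. So no valid schedule exists.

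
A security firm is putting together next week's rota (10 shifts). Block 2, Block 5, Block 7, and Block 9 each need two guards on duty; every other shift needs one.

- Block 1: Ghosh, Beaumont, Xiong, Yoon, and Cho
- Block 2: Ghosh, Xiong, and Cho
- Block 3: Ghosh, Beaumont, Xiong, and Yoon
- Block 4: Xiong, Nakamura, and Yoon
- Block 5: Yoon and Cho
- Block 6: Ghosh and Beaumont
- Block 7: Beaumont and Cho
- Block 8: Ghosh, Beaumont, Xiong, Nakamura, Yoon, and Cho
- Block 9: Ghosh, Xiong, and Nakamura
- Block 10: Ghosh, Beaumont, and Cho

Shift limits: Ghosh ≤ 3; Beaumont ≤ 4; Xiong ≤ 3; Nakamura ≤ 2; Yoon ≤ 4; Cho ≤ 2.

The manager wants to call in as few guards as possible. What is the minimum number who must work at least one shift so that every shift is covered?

5

14 slots to fill and no one can take more than 4, so at least ⌈14/4⌉ = 4 guards are needed.
Shifts {Block 2, Block 5, Block 7} need 6 slots, but among the guards available for them (Ghosh, Beaumont, Xiong, Yoon, and Cho) any 4 together supply at most 5. So 4 guards are not enough.
Ghosh, Beaumont, Xiong, Yoon, and Cho alone can cover everything: Block 1→Beaumont, Block 2→Ghosh+Xiong, Block 3→Beaumont, Block 4→Xiong, Block 5→Yoon+Cho, Block 6→Ghosh, Block 7→Beaumont+Cho, Block 8→Yoon, Block 9→Ghosh+Xiong, Block 10→Beaumont.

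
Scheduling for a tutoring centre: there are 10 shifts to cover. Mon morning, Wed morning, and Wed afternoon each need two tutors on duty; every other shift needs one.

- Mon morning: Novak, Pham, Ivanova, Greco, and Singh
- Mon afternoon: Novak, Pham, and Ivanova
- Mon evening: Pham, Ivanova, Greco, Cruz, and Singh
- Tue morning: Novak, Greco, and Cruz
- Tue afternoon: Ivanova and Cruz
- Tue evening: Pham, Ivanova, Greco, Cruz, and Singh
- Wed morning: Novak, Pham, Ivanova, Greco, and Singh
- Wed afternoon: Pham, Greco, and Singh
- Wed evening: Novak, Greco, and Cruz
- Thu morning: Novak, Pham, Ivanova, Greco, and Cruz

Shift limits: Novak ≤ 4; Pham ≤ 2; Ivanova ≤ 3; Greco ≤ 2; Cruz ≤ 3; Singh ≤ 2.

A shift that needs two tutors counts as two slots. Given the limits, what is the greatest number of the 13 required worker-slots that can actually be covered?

13

Total capacity across all tutors is 4+2+3+2+3+2 = 16, and 13 slots are needed, so at most 13 can be filled.
An assignment achieving 13: Mon morning→Novak+Pham, Mon afternoon→Novak, Mon evening→Ivanova, Tue morning→Novak, Tue afternoon→Ivanova, Tue evening→Ivanova, Wed morning→Greco+Singh, Wed afternoon→Pham+Greco, Wed evening→Novak, Thu morning→Cruz.
Loads: Novak 4/4, Pham 2/2, Ivanova 3/3, Greco 2/2, Cruz 1/3, Singh 1/2.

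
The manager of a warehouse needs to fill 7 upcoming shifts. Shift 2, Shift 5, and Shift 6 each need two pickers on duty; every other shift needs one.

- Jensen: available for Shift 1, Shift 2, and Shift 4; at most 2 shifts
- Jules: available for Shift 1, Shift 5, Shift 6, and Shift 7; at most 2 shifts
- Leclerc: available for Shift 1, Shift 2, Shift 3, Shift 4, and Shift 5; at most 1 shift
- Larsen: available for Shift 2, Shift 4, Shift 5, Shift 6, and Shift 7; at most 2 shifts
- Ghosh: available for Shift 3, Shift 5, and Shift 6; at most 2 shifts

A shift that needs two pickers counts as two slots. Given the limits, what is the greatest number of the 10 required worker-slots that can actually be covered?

9

Total capacity across all pickers is 2+2+1+2+2 = 9, and 10 slots are needed, so at most 9 can be filled.
An assignment achieving 9: Shift 1→Jensen, Shift 2→Jensen+Larsen, Shift 3→Leclerc, Shift 4→Larsen, Shift 5→Ghosh, Shift 6→Jules+Ghosh, Shift 7→Jules.
Loads: Jensen 2/2, Jules 2/2, Leclerc 1/1, Larsen 2/2, Ghosh 2/2.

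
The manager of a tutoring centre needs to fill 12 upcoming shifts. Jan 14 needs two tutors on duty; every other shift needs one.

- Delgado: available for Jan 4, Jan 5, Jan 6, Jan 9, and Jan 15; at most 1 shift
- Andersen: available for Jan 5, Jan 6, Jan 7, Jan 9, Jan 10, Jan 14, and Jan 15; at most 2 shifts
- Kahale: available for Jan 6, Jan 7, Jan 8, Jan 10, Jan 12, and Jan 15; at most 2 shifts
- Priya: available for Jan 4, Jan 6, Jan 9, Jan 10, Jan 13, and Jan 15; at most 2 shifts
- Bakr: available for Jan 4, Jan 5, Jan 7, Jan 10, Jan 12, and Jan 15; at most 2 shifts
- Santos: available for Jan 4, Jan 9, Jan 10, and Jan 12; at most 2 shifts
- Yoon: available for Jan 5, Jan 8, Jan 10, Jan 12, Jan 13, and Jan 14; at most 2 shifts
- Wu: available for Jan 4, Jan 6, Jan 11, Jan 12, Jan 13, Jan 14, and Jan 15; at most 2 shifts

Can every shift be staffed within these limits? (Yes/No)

Yes

Jan 11 can only be covered by Wu, so that assignment is forced.
One valid schedule: Jan 4→Bakr, Jan 5→Delgado, Jan 6→Kahale, Jan 7→Andersen, Jan 8→Kahale, Jan 9→Priya, Jan 10→Santos, Jan 11→Wu, Jan 12→Bakr, Jan 13→Priya, Jan 14→Andersen+Yoon, Jan 15→Wu.
Loads: Delgado 1/1, Andersen 2/2, Kahale 2/2, Priya 2/2, Bakr 2/2, Santos 1/2, Yoon 1/2, Wu 2/2 — all within limits.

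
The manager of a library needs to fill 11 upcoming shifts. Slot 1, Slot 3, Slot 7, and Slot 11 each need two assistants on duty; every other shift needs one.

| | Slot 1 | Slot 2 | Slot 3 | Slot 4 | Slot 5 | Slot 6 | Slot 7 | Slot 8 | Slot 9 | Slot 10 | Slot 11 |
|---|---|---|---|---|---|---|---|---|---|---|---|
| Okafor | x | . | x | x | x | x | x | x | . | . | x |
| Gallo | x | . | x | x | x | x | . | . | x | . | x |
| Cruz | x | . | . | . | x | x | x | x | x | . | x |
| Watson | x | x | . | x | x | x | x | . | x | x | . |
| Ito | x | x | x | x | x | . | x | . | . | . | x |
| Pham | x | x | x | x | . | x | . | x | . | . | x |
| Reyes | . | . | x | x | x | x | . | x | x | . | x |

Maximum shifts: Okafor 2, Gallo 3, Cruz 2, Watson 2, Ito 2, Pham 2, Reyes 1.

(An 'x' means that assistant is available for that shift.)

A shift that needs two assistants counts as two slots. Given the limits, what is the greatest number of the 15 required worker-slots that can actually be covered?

Total capacity across all assistants is 2+3+2+2+2+2+1 = 14, and 15 slots are needed, so at most 14 can be filled.
An assignment achieving 14: Slot 1→Gallo+Cruz, Slot 2→Watson, Slot 3→Gallo+Ito, Slot 4→Ito, Slot 5→Reyes, Slot 6→Pham, Slot 7→Okafor+Cruz, Slot 8→Okafor, Slot 9→Gallo, Slot 10→Watson, Slot 11→Pham.
Loads: Okafor 2/2, Gallo 3/3, Cruz 2/2, Watson 2/2, Ito 2/2, Pham 2/2, Reyes 1/1.

14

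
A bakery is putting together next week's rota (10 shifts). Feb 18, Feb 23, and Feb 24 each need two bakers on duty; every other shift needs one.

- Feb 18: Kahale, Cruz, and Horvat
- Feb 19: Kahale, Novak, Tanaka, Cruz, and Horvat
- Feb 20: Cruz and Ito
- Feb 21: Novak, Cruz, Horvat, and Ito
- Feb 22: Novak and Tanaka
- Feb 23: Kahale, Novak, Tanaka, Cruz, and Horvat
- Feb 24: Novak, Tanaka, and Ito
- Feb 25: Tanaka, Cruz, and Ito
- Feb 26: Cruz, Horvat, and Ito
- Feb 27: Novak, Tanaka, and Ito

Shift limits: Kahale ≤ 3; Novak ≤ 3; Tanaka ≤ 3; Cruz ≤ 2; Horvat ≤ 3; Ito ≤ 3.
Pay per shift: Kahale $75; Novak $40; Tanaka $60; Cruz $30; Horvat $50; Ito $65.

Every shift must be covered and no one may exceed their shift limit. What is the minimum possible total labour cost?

$640

Picking the cheapest available baker for each shift independently would cost $480, but that ignores the shift limits.
An optimal schedule: Feb 18→Cruz+Horvat, Feb 19→Novak, Feb 20→Cruz, Feb 21→Ito, Feb 22→Novak, Feb 23→Horvat+Tanaka, Feb 24→Novak+Tanaka, Feb 25→Tanaka, Feb 26→Horvat, Feb 27→Ito.
Total: 30 + 50 + 40 + 30 + 65 + 40 + 50 + 60 + 40 + 60 + 60 + 50 + 65 = $640.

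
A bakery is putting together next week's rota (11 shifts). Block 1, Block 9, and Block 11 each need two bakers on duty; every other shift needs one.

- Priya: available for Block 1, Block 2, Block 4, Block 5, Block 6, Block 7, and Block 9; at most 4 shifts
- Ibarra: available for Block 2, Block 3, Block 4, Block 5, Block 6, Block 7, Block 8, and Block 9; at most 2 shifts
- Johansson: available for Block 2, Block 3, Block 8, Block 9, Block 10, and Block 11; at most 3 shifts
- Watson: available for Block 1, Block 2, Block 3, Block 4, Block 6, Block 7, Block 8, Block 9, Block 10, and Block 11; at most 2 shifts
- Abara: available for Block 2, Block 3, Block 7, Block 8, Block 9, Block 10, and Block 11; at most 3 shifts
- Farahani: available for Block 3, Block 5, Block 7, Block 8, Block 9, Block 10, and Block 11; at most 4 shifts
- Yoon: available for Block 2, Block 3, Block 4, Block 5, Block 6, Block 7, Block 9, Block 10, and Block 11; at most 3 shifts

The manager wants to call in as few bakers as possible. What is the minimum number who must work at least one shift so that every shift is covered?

14 slots to fill and no one can take more than 4, so at least ⌈14/4⌉ = 4 bakers are needed.
No set of 4 bakers can cover every shift (each such set leaves at least one shift with no one available or exceeds a cap).
Priya, Ibarra, Johansson, Watson, and Abara alone can cover everything: Block 1→Priya+Watson, Block 2→Abara, Block 3→Ibarra, Block 4→Priya, Block 5→Priya, Block 6→Priya, Block 7→Ibarra, Block 8→Abara, Block 9→Johansson+Abara, Block 10→Johansson, Block 11→Johansson+Watson.

5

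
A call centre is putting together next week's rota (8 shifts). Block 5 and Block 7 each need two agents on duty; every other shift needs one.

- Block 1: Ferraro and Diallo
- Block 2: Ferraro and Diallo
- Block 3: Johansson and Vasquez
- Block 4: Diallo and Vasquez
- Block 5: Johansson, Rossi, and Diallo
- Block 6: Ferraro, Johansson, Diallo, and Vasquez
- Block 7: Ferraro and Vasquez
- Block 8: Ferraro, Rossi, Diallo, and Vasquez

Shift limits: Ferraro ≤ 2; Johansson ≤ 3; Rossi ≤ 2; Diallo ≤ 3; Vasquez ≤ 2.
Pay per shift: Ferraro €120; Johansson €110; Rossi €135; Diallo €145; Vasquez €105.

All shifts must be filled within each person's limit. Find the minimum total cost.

€1195

Block 7 can only be covered by Ferraro and Vasquez, so that assignment is forced.
Picking the cheapest available agent for each shift independently would cost €1130, but that ignores the shift limits.
An optimal schedule: Block 1→Ferraro, Block 2→Diallo, Block 3→Johansson, Block 4→Vasquez, Block 5→Johansson+Rossi, Block 6→Johansson, Block 7→Vasquez+Ferraro, Block 8→Rossi.
Total: 120 + 145 + 110 + 105 + 110 + 135 + 110 + 105 + 120 + 135 = €1195.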